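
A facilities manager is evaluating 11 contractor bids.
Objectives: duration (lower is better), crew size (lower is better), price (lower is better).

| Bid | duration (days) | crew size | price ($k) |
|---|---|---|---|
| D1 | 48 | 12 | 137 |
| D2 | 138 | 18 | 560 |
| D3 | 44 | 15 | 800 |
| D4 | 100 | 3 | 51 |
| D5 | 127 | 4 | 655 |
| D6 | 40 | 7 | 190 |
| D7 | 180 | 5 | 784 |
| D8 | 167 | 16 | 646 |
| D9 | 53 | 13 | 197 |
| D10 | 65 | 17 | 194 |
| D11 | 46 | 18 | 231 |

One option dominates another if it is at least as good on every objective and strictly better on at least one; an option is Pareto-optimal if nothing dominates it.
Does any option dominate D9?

D1 vs D9: duration 48≤53, crew size 12≤13, price 137≤197 — D1 is at least as good on every objective and strictly better on at least one, so D1 dominates D9.

Yes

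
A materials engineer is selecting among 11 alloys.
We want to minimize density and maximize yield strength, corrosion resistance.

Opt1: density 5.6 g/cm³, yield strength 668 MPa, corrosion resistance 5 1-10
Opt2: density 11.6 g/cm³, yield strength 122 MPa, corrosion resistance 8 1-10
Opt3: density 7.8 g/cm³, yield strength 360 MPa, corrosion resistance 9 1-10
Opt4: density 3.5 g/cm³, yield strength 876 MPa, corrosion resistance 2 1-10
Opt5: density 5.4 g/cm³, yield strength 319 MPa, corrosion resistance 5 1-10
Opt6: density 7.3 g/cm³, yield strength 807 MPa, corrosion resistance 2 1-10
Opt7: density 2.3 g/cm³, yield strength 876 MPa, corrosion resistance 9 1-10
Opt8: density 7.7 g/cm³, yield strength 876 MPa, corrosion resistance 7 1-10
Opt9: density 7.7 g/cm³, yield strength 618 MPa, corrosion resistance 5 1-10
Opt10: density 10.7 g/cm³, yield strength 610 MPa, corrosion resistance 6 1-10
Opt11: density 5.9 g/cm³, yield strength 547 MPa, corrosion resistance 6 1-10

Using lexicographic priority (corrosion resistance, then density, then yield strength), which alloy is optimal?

Opt7

First maximize corrosion resistance: best is 9, kept {Opt3, Opt7}.
Then minimize density: best is 2.3, kept {Opt7}.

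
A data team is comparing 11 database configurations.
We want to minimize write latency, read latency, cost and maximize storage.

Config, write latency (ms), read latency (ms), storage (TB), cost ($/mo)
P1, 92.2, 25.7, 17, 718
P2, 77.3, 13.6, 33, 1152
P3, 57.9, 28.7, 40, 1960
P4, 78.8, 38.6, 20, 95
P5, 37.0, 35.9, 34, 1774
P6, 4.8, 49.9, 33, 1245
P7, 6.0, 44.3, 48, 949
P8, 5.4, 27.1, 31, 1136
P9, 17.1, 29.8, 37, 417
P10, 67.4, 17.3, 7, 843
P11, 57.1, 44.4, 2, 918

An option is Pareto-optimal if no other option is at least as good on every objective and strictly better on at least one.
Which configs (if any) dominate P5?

P9: write latency 17.1≤37.0, read latency 29.8≤35.9, storage 37≥34, cost 417≤1774 — dominates P5.
Others (P1, P2, P3, P4, P6, P7, P8, P10, P11) are each worse than P5 on at least one objective.

P9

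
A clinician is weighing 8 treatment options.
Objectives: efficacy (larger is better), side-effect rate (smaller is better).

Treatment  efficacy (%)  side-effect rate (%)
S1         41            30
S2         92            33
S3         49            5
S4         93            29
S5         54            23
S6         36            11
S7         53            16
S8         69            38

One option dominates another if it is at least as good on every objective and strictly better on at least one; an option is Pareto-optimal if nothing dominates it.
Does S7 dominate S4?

No

S7 vs S4: S7 is worse on efficacy (53 vs 93), so it does not dominate S4.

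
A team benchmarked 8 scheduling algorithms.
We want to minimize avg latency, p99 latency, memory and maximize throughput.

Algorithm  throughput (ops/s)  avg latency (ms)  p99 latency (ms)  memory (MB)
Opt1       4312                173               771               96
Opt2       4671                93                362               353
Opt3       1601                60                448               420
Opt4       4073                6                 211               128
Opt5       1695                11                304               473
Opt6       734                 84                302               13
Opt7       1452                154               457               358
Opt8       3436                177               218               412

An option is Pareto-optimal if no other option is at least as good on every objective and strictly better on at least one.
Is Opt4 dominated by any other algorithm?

No

Opt1: worse on avg latency (173 vs 6).
Opt2: worse on avg latency (93 vs 6).
Opt3: worse on throughput (1601 vs 4073).
Opt5: worse on throughput (1695 vs 4073).
Opt6: worse on throughput (734 vs 4073).
Opt7: worse on throughput (1452 vs 4073).
Opt8: worse on throughput (3436 vs 4073).
No option is at least as good as Opt4 on every objective and strictly better on one.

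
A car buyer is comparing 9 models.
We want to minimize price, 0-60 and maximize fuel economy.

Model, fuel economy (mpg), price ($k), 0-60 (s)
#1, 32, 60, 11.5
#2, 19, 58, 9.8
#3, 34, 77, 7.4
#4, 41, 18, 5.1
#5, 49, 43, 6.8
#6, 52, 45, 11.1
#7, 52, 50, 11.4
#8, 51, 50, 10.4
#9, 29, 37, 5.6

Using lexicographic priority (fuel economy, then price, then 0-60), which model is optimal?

#6

First maximize fuel economy: best is 52, kept {#6, #7}.
Then minimize price: best is 45, kept {#6}.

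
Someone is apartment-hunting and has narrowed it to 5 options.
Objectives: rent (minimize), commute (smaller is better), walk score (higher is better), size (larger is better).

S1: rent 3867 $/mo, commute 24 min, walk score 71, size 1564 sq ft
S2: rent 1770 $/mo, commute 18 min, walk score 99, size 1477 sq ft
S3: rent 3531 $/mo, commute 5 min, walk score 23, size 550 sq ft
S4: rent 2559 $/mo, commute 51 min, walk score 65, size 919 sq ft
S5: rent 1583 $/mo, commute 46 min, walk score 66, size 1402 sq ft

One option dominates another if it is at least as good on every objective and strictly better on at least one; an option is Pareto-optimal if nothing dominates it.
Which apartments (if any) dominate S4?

S2: rent 1770≤2559, commute 18≤51, walk score 99≥65, size 1477≥919 — dominates S4.
S5: rent 1583≤2559, commute 46≤51, walk score 66≥65, size 1402≥919 — dominates S4.
Others (S1, S3) are each worse than S4 on at least one objective.

S2, S5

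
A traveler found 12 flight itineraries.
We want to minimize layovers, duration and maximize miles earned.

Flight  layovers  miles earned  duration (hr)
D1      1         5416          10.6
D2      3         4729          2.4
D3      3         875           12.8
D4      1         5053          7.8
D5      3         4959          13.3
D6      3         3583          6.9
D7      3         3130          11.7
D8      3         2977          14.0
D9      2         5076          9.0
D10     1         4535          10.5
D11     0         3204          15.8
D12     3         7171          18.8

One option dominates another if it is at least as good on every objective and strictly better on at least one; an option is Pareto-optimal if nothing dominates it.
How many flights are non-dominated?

D1: not dominated.
D2: not dominated (best duration).
D3: dominated by D1 (layovers 1≤3, miles earned 5416≥875, duration 10.6≤12.8).
D4: not dominated.
D5: dominated by D1 (layovers 1≤3, miles earned 5416≥4959, duration 10.6≤13.3).
D6: dominated by D2 (layovers 3≤3, miles earned 4729≥3583, duration 2.4≤6.9).
D7: dominated by D1 (layovers 1≤3, miles earned 5416≥3130, duration 10.6≤11.7).
D8: dominated by D1 (layovers 1≤3, miles earned 5416≥2977, duration 10.6≤14.0).
D9: not dominated.
D10: dominated by D4 (layovers 1≤1, miles earned 5053≥4535, duration 7.8≤10.5).
D11: not dominated (best layovers).
D12: not dominated (best miles earned).
Pareto-optimal: D1, D2, D4, D9, D11, D12 → 6.

6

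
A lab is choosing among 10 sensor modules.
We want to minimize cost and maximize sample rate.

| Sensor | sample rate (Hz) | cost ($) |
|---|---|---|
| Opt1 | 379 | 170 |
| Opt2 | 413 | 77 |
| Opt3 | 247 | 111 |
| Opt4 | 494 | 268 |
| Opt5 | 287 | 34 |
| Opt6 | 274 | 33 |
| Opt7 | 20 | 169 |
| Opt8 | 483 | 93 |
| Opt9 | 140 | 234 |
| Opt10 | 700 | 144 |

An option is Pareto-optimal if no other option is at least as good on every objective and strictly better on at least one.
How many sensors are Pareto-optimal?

Opt1: dominated by Opt2 (sample rate 413≥379, cost 77≤170).
Opt2: not dominated.
Opt3: dominated by Opt2 (sample rate 413≥247, cost 77≤111).
Opt4: dominated by Opt10 (sample rate 700≥494, cost 144≤268).
Opt5: not dominated.
Opt6: not dominated (best cost).
Opt7: dominated by Opt2 (sample rate 413≥20, cost 77≤169).
Opt8: not dominated.
Opt9: dominated by Opt1 (sample rate 379≥140, cost 170≤234).
Opt10: not dominated (best sample rate).
Pareto-optimal: Opt2, Opt5, Opt6, Opt8, Opt10 → 5.

5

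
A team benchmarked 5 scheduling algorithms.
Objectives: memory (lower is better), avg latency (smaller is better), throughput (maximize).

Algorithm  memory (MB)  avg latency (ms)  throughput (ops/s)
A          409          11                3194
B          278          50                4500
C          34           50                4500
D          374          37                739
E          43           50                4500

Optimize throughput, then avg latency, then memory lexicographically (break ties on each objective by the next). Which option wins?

C

First maximize throughput: best is 4500, kept {B, C, E}.
Then minimize avg latency: best is 50, kept {B, C, E}.
Then minimize memory: best is 34, kept {C}.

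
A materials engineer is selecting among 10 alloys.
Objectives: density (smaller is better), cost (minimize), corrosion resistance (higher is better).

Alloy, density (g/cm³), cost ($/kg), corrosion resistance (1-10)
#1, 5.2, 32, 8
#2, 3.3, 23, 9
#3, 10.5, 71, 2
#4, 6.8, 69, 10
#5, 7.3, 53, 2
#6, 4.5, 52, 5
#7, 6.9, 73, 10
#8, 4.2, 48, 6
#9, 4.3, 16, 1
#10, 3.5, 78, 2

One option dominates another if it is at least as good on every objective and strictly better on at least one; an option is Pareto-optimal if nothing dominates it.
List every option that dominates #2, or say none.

#1: worse on density (5.2 vs 3.3).
#3: worse on density (10.5 vs 3.3).
#4: worse on density (6.8 vs 3.3).
#5: worse on density (7.3 vs 3.3).
#6: worse on density (4.5 vs 3.3).
#7: worse on density (6.9 vs 3.3).
#8: worse on density (4.2 vs 3.3).
#9: worse on density (4.3 vs 3.3).
#10: worse on density (3.5 vs 3.3).
No option dominates #2.

none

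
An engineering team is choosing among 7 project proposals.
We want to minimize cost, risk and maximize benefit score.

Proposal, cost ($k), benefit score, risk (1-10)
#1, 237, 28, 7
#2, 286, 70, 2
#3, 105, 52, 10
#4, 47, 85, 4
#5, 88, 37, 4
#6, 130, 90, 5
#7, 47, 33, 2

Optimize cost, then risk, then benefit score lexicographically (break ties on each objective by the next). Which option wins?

#7

First minimize cost: best is 47, kept {#4, #7}.
Then minimize risk: best is 2, kept {#7}.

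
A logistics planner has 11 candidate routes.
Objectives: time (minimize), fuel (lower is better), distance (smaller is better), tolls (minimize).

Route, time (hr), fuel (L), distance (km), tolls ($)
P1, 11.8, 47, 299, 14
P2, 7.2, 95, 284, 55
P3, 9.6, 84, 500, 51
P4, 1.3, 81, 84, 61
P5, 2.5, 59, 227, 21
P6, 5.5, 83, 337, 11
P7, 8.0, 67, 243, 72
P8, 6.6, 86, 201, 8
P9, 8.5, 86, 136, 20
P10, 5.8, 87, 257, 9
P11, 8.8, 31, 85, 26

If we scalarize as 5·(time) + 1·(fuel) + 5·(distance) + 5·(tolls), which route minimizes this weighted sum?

P1: 5·11.8 + 1·47 + 5·299 + 5·14 = 1671.0
P2: 5·7.2 + 1·95 + 5·284 + 5·55 = 1826.0
P3: 5·9.6 + 1·84 + 5·500 + 5·51 = 2887.0
P4: 5·1.3 + 1·81 + 5·84 + 5·61 = 812.5
P5: 5·2.5 + 1·59 + 5·227 + 5·21 = 1311.5
P6: 5·5.5 + 1·83 + 5·337 + 5·11 = 1850.5
P7: 5·8.0 + 1·67 + 5·243 + 5·72 = 1682.0
P8: 5·6.6 + 1·86 + 5·201 + 5·8 = 1164.0
P9: 5·8.5 + 1·86 + 5·136 + 5·20 = 908.5
P10: 5·5.8 + 1·87 + 5·257 + 5·9 = 1446.0
P11: 5·8.8 + 1·31 + 5·85 + 5·26 = 630.0
Lowest: P11 at 630.0.

P11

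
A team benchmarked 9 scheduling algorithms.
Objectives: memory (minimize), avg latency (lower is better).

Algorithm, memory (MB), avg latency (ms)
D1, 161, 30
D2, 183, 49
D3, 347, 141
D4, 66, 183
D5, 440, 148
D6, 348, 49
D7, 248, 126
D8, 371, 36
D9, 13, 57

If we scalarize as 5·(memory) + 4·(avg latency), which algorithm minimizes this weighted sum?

D9

D1: 5·161 + 4·30 = 925
D2: 5·183 + 4·49 = 1111
D3: 5·347 + 4·141 = 2299
D4: 5·66 + 4·183 = 1062
D5: 5·440 + 4·148 = 2792
D6: 5·348 + 4·49 = 1936
D7: 5·248 + 4·126 = 1744
D8: 5·371 + 4·36 = 1999
D9: 5·13 + 4·57 = 293
Lowest: D9 at 293.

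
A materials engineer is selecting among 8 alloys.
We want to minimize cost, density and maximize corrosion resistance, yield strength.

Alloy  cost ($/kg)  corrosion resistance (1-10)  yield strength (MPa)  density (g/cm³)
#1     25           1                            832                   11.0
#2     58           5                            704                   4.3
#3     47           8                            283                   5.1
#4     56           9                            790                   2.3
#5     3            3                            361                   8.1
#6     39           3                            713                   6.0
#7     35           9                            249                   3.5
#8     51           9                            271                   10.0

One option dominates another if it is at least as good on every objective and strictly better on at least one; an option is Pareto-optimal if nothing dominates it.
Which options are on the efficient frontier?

#1: not dominated (best yield strength).
#2: dominated by #4 (cost 56≤58, corrosion resistance 9≥5, yield strength 790≥704, density 2.3≤4.3).
#3: not dominated.
#4: not dominated (best density).
#5: not dominated (best cost).
#6: not dominated.
#7: not dominated.
#8: not dominated.

#1, #3, #4, #5, #6, #7, #8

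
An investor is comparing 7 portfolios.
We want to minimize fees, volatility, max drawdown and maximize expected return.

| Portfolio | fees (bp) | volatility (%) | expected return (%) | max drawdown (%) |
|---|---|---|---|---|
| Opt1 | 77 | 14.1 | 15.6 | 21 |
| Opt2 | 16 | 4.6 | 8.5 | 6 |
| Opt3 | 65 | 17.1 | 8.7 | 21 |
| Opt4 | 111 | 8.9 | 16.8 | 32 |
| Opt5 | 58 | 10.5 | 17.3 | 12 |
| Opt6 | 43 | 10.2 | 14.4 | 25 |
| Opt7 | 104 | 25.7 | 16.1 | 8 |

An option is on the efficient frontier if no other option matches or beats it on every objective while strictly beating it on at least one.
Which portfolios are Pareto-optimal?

Opt2, Opt4, Opt5, Opt6, Opt7

Opt1: dominated by Opt5 (fees 58≤77, volatility 10.5≤14.1, expected return 17.3≥15.6, max drawdown 12≤21).
Opt2: not dominated (best fees).
Opt3: dominated by Opt5 (fees 58≤65, volatility 10.5≤17.1, expected return 17.3≥8.7, max drawdown 12≤21).
Opt4: not dominated.
Opt5: not dominated (best expected return).
Opt6: not dominated.
Opt7: not dominated.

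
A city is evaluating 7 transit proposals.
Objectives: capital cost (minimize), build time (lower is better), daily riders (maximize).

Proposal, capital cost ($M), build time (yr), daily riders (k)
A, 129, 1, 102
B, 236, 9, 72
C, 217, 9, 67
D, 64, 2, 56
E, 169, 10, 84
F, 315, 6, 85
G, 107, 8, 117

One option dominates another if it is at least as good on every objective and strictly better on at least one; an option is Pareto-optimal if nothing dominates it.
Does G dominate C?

G vs C: capital cost 107≤217, build time 8≤9, daily riders 117≥67 — G is at least as good on every objective with at least one strict improvement.

Yes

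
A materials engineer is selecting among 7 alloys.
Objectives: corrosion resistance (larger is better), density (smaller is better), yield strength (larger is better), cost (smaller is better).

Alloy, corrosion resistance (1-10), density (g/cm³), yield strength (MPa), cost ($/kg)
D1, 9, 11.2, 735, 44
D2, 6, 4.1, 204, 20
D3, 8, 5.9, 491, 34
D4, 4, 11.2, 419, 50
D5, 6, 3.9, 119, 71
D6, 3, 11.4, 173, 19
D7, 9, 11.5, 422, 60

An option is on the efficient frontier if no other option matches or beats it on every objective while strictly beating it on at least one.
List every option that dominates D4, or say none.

D1, D3

D1: corrosion resistance 9≥4, density 11.2≤11.2, yield strength 735≥419, cost 44≤50 — dominates D4.
D3: corrosion resistance 8≥4, density 5.9≤11.2, yield strength 491≥419, cost 34≤50 — dominates D4.
Others (D2, D5, D6, D7) are each worse than D4 on at least one objective.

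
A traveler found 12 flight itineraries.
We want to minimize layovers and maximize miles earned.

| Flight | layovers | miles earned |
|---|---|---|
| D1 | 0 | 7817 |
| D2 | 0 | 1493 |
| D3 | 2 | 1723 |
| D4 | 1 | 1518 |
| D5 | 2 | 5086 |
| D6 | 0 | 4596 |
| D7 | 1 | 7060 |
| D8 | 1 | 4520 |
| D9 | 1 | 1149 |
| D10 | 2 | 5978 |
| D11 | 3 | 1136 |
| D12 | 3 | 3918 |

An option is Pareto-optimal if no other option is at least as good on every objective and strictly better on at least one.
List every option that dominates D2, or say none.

D1: layovers 0≤0, miles earned 7817≥1493 — dominates D2.
D6: layovers 0≤0, miles earned 4596≥1493 — dominates D2.
Others (D3, D4, D5, D7, D8, D9, D10, D11, D12) are each worse than D2 on at least one objective.

D1, D6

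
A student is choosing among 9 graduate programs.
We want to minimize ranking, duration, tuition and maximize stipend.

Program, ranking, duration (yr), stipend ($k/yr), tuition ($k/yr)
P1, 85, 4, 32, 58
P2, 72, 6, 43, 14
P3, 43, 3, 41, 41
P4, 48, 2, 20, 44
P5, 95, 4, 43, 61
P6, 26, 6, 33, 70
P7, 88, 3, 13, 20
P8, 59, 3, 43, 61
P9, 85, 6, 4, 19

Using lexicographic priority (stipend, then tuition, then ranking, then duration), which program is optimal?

P2

First maximize stipend: best is 43, kept {P2, P5, P8}.
Then minimize tuition: best is 14, kept {P2}.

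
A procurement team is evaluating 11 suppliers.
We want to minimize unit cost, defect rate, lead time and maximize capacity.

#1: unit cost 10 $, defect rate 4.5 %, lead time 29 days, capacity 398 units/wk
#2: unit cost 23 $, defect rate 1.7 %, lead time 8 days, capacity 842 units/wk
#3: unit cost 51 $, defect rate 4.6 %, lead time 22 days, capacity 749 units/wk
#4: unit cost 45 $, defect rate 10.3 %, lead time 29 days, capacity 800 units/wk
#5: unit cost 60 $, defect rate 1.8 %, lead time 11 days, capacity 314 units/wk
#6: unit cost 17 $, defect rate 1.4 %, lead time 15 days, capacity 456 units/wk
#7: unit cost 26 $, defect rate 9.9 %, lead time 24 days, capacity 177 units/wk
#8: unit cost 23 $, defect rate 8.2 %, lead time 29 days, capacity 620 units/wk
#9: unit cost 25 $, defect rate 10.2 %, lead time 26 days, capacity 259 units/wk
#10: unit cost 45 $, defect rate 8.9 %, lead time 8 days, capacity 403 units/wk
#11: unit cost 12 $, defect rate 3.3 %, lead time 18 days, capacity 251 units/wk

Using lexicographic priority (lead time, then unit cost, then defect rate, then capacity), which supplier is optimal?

#2

First minimize lead time: best is 8, kept {#2, #10}.
Then minimize unit cost: best is 23, kept {#2}.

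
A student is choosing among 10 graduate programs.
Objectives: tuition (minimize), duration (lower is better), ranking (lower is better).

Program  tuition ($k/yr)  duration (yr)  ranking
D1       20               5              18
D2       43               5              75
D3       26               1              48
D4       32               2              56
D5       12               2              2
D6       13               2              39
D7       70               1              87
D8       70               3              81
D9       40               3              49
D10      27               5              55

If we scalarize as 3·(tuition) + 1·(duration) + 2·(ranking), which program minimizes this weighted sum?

D1: 3·20 + 1·5 + 2·18 = 101
D2: 3·43 + 1·5 + 2·75 = 284
D3: 3·26 + 1·1 + 2·48 = 175
D4: 3·32 + 1·2 + 2·56 = 210
D5: 3·12 + 1·2 + 2·2 = 42
D6: 3·13 + 1·2 + 2·39 = 119
D7: 3·70 + 1·1 + 2·87 = 385
D8: 3·70 + 1·3 + 2·81 = 375
D9: 3·40 + 1·3 + 2·49 = 221
D10: 3·27 + 1·5 + 2·55 = 196
Lowest: D5 at 42.

D5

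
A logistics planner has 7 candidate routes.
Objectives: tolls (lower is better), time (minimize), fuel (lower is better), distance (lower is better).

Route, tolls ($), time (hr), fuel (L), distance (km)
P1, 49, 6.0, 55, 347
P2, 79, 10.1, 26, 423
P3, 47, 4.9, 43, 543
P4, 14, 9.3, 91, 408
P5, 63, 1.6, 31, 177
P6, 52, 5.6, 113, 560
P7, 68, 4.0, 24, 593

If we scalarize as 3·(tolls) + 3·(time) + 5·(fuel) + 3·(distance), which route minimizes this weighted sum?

P5

P1: 3·49 + 3·6.0 + 5·55 + 3·347 = 1481.0
P2: 3·79 + 3·10.1 + 5·26 + 3·423 = 1666.3
P3: 3·47 + 3·4.9 + 5·43 + 3·543 = 1999.7
P4: 3·14 + 3·9.3 + 5·91 + 3·408 = 1748.9
P5: 3·63 + 3·1.6 + 5·31 + 3·177 = 879.8
P6: 3·52 + 3·5.6 + 5·113 + 3·560 = 2417.8
P7: 3·68 + 3·4.0 + 5·24 + 3·593 = 2115.0
Lowest: P5 at 879.8.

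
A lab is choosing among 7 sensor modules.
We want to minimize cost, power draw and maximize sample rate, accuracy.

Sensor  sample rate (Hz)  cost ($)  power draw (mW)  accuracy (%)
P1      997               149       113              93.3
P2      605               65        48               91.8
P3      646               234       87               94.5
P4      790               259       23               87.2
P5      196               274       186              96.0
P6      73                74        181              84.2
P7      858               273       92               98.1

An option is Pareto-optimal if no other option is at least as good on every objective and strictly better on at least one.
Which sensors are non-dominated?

P1, P2, P3, P4, P7

P1: not dominated (best sample rate).
P2: not dominated (best cost).
P3: not dominated.
P4: not dominated (best power draw).
P5: dominated by P7 (sample rate 858≥196, cost 273≤274, power draw 92≤186, accuracy 98.1≥96.0).
P6: dominated by P2 (sample rate 605≥73, cost 65≤74, power draw 48≤181, accuracy 91.8≥84.2).
P7: not dominated (best accuracy).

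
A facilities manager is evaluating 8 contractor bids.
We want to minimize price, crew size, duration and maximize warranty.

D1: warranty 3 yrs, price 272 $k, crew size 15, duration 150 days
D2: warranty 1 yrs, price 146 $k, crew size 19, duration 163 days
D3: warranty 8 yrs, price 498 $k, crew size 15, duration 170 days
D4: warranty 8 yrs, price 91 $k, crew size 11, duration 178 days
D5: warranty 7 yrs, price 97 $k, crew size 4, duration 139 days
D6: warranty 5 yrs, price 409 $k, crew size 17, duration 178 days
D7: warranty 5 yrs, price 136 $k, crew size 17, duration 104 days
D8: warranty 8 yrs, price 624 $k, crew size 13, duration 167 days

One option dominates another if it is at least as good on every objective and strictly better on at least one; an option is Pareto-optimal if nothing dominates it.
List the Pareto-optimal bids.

D3, D4, D5, D7, D8

D1: dominated by D5 (warranty 7≥3, price 97≤272, crew size 4≤15, duration 139≤150).
D2: dominated by D5 (warranty 7≥1, price 97≤146, crew size 4≤19, duration 139≤163).
D3: not dominated.
D4: not dominated (best price).
D5: not dominated (best crew size).
D6: dominated by D4 (warranty 8≥5, price 91≤409, crew size 11≤17, duration 178≤178).
D7: not dominated (best duration).
D8: not dominated.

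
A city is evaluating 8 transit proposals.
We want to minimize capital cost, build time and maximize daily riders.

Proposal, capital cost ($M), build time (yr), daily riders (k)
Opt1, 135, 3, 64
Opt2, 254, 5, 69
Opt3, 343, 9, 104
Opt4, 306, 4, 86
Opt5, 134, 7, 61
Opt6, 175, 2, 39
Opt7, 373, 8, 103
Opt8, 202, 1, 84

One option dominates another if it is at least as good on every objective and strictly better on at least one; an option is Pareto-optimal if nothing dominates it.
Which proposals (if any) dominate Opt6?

Opt1: worse on build time (3 vs 2).
Opt2: worse on capital cost (254 vs 175).
Opt3: worse on capital cost (343 vs 175).
Opt4: worse on capital cost (306 vs 175).
Opt5: worse on build time (7 vs 2).
Opt7: worse on capital cost (373 vs 175).
Opt8: worse on capital cost (202 vs 175).
No option dominates Opt6.

none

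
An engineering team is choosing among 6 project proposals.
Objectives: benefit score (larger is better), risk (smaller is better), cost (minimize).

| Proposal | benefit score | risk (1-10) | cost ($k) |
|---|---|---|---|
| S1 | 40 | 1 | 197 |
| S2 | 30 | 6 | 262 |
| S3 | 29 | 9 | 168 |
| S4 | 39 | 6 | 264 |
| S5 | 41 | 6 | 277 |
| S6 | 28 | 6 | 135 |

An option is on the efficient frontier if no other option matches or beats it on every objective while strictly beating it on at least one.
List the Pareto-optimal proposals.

S1, S3, S5, S6

S1: not dominated (best risk).
S2: dominated by S1 (benefit score 40≥30, risk 1≤6, cost 197≤262).
S3: not dominated.
S4: dominated by S1 (benefit score 40≥39, risk 1≤6, cost 197≤264).
S5: not dominated (best benefit score).
S6: not dominated (best cost).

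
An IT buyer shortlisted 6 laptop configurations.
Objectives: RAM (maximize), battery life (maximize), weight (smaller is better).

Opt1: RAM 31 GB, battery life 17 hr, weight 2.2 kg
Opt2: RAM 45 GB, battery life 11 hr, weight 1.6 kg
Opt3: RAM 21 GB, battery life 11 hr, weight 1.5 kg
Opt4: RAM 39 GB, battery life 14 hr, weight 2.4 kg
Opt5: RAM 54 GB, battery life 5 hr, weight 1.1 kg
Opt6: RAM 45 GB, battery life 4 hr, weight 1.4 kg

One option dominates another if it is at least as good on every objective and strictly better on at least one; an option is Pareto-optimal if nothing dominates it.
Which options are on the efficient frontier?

Opt1, Opt2, Opt3, Opt4, Opt5

Opt1: not dominated (best battery life).
Opt2: not dominated.
Opt3: not dominated.
Opt4: not dominated.
Opt5: not dominated (best RAM).
Opt6: dominated by Opt5 (RAM 54≥45, battery life 5≥4, weight 1.1≤1.4).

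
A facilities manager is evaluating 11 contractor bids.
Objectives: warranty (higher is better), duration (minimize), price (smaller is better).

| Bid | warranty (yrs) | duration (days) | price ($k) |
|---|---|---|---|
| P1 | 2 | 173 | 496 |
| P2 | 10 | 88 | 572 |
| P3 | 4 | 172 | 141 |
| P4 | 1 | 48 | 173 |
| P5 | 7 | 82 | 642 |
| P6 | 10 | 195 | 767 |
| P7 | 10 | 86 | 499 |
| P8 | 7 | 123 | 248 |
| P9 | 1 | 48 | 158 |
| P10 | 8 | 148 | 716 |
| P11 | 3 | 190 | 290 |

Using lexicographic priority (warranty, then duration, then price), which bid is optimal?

P7

First maximize warranty: best is 10, kept {P2, P6, P7}.
Then minimize duration: best is 86, kept {P7}.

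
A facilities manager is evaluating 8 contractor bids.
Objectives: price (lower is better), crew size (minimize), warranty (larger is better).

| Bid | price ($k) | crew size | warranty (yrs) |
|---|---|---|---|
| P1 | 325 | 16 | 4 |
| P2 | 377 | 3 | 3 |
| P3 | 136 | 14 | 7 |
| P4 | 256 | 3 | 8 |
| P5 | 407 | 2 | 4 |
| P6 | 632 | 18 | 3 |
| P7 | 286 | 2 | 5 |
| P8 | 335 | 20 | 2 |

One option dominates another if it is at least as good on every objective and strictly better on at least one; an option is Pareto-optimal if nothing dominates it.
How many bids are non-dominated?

P1: dominated by P3 (price 136≤325, crew size 14≤16, warranty 7≥4).
P2: dominated by P4 (price 256≤377, crew size 3≤3, warranty 8≥3).
P3: not dominated (best price).
P4: not dominated (best warranty).
P5: dominated by P7 (price 286≤407, crew size 2≤2, warranty 5≥4).
P6: dominated by P1 (price 325≤632, crew size 16≤18, warranty 4≥3).
P7: not dominated.
P8: dominated by P1 (price 325≤335, crew size 16≤20, warranty 4≥2).
Pareto-optimal: P3, P4, P7 → 3.

3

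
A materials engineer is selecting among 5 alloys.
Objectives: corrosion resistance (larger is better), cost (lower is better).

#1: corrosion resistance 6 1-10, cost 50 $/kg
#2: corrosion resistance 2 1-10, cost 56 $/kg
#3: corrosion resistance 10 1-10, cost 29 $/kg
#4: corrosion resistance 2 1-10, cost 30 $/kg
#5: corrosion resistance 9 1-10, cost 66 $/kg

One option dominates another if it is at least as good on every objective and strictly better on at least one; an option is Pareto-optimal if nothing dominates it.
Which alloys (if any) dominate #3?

#1: worse on corrosion resistance (6 vs 10).
#2: worse on corrosion resistance (2 vs 10).
#4: worse on corrosion resistance (2 vs 10).
#5: worse on corrosion resistance (9 vs 10).
No option dominates #3.

none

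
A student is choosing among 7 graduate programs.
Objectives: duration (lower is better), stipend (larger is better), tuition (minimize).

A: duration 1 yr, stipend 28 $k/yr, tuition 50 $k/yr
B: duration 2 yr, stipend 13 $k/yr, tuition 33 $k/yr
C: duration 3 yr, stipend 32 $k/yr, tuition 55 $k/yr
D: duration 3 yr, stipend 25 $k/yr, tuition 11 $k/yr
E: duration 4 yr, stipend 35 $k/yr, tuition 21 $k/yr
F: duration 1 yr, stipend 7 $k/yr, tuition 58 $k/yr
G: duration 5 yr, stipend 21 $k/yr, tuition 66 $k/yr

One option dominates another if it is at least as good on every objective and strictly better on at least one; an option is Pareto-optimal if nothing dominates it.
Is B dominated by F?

F vs B: F is worse on stipend (7 vs 13), so it does not dominate B.

No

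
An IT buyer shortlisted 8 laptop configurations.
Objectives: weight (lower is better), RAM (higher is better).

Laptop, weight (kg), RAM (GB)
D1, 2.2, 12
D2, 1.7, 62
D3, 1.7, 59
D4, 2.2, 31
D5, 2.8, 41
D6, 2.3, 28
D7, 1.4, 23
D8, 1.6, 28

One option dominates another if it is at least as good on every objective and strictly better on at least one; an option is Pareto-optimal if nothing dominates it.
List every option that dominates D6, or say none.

D2: weight 1.7≤2.3, RAM 62≥28 — dominates D6.
D3: weight 1.7≤2.3, RAM 59≥28 — dominates D6.
D4: weight 2.2≤2.3, RAM 31≥28 — dominates D6.
D8: weight 1.6≤2.3, RAM 28≥28 — dominates D6.
Others (D1, D5, D7) are each worse than D6 on at least one objective.

D2, D3, D4, D8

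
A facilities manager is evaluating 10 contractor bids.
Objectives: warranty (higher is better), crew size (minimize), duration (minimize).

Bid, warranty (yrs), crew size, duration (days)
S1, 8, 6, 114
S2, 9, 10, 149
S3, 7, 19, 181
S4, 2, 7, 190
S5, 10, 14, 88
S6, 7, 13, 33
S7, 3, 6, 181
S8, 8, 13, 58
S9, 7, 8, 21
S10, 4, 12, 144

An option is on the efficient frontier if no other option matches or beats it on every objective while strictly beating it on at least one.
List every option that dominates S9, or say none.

S1: worse on duration (114 vs 21).
S2: worse on crew size (10 vs 8).
S3: worse on crew size (19 vs 8).
S4: worse on warranty (2 vs 7).
S5: worse on crew size (14 vs 8).
S6: worse on crew size (13 vs 8).
S7: worse on warranty (3 vs 7).
S8: worse on crew size (13 vs 8).
S10: worse on warranty (4 vs 7).
No option dominates S9.

none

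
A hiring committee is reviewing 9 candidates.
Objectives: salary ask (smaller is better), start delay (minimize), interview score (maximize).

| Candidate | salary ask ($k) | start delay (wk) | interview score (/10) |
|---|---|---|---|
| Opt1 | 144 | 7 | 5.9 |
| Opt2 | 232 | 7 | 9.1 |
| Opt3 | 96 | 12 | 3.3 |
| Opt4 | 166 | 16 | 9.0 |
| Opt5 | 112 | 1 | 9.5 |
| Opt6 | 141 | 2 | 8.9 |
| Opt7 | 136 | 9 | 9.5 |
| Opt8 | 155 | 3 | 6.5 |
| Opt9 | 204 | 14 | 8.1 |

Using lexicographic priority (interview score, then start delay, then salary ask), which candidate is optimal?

First maximize interview score: best is 9.5, kept {Opt5, Opt7}.
Then minimize start delay: best is 1, kept {Opt5}.

Opt5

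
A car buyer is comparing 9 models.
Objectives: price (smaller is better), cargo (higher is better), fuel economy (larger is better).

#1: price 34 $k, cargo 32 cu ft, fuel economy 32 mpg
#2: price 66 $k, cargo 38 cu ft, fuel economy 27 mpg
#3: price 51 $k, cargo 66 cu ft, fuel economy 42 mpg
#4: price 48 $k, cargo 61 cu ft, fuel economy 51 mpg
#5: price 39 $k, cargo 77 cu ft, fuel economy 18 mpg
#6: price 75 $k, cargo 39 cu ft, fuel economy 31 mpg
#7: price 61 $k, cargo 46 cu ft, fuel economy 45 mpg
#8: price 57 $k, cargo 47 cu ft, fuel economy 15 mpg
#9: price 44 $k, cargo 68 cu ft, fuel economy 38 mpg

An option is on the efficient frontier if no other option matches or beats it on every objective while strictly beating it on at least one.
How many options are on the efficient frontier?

#1: not dominated (best price).
#2: dominated by #3 (price 51≤66, cargo 66≥38, fuel economy 42≥27).
#3: not dominated.
#4: not dominated (best fuel economy).
#5: not dominated (best cargo).
#6: dominated by #3 (price 51≤75, cargo 66≥39, fuel economy 42≥31).
#7: dominated by #4 (price 48≤61, cargo 61≥46, fuel economy 51≥45).
#8: dominated by #3 (price 51≤57, cargo 66≥47, fuel economy 42≥15).
#9: not dominated.
Pareto-optimal: #1, #3, #4, #5, #9 → 5.

5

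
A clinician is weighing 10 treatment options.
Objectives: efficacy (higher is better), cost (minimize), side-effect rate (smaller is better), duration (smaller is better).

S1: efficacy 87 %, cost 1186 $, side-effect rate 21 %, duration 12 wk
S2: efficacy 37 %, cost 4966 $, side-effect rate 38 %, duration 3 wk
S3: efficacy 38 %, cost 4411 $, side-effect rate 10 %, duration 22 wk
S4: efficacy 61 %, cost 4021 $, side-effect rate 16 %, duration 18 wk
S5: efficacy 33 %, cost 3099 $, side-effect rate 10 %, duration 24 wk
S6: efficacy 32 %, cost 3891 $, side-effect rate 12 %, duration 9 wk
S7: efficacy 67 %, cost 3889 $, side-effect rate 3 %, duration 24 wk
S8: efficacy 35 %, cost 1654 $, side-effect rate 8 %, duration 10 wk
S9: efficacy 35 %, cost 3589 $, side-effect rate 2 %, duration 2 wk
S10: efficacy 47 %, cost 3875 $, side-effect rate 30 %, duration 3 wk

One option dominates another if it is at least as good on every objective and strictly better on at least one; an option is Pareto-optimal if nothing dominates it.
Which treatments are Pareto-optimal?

S1: not dominated (best efficacy).
S2: dominated by S10 (efficacy 47≥37, cost 3875≤4966, side-effect rate 30≤38, duration 3≤3).
S3: not dominated.
S4: not dominated.
S5: dominated by S8 (efficacy 35≥33, cost 1654≤3099, side-effect rate 8≤10, duration 10≤24).
S6: dominated by S9 (efficacy 35≥32, cost 3589≤3891, side-effect rate 2≤12, duration 2≤9).
S7: not dominated.
S8: not dominated.
S9: not dominated (best side-effect rate).
S10: not dominated.

S1, S3, S4, S7, S8, S9, S10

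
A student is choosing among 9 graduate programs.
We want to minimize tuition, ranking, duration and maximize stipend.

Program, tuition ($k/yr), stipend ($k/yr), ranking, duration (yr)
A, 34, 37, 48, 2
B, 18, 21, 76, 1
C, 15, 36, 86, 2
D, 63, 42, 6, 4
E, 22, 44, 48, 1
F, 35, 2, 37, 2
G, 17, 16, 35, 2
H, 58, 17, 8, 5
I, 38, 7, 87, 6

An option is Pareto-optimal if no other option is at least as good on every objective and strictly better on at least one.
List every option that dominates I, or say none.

A, B, C, E, G

A: tuition 34≤38, stipend 37≥7, ranking 48≤87, duration 2≤6 — dominates I.
B: tuition 18≤38, stipend 21≥7, ranking 76≤87, duration 1≤6 — dominates I.
C: tuition 15≤38, stipend 36≥7, ranking 86≤87, duration 2≤6 — dominates I.
E: tuition 22≤38, stipend 44≥7, ranking 48≤87, duration 1≤6 — dominates I.
G: tuition 17≤38, stipend 16≥7, ranking 35≤87, duration 2≤6 — dominates I.
Others (D, F, H) are each worse than I on at least one objective.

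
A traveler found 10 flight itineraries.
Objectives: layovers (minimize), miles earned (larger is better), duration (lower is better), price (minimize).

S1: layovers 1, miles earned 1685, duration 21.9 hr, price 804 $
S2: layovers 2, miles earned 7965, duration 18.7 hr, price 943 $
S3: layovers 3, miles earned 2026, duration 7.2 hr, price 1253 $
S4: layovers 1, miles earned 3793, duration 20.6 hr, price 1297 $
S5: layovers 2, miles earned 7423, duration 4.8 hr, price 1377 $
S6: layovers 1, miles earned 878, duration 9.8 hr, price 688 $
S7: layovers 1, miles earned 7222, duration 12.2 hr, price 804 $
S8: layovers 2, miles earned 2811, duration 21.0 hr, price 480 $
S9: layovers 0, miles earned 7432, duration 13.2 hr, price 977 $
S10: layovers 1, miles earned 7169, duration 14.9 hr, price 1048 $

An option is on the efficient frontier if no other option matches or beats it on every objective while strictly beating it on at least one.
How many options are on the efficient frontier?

7

S1: dominated by S7 (layovers 1≤1, miles earned 7222≥1685, duration 12.2≤21.9, price 804≤804).
S2: not dominated (best miles earned).
S3: not dominated.
S4: dominated by S7 (layovers 1≤1, miles earned 7222≥3793, duration 12.2≤20.6, price 804≤1297).
S5: not dominated (best duration).
S6: not dominated.
S7: not dominated.
S8: not dominated (best price).
S9: not dominated (best layovers).
S10: dominated by S7 (layovers 1≤1, miles earned 7222≥7169, duration 12.2≤14.9, price 804≤1048).
Pareto-optimal: S2, S3, S5, S6, S7, S8, S9 → 7.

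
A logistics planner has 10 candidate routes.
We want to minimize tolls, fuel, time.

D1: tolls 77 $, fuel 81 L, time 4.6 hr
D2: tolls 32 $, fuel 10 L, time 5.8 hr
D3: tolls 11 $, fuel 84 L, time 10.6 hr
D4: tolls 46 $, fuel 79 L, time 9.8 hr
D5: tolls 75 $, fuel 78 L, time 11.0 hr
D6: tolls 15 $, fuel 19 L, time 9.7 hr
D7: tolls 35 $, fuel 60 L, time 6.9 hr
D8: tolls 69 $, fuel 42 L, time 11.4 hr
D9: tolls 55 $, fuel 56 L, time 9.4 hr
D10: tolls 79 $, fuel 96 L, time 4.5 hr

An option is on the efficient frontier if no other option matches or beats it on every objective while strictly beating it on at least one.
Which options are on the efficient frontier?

D1: not dominated.
D2: not dominated (best fuel).
D3: not dominated (best tolls).
D4: dominated by D2 (tolls 32≤46, fuel 10≤79, time 5.8≤9.8).
D5: dominated by D2 (tolls 32≤75, fuel 10≤78, time 5.8≤11.0).
D6: not dominated.
D7: dominated by D2 (tolls 32≤35, fuel 10≤60, time 5.8≤6.9).
D8: dominated by D2 (tolls 32≤69, fuel 10≤42, time 5.8≤11.4).
D9: dominated by D2 (tolls 32≤55, fuel 10≤56, time 5.8≤9.4).
D10: not dominated (best time).

D1, D2, D3, D6, D10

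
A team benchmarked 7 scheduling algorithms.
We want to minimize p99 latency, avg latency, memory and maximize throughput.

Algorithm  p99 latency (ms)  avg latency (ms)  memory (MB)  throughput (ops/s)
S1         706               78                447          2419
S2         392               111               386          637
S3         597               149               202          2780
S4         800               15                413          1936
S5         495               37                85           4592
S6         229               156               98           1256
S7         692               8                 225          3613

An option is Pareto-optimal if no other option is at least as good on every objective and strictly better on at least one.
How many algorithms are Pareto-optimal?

4

S1: dominated by S5 (p99 latency 495≤706, avg latency 37≤78, memory 85≤447, throughput 4592≥2419).
S2: not dominated.
S3: dominated by S5 (p99 latency 495≤597, avg latency 37≤149, memory 85≤202, throughput 4592≥2780).
S4: dominated by S7 (p99 latency 692≤800, avg latency 8≤15, memory 225≤413, throughput 3613≥1936).
S5: not dominated (best memory).
S6: not dominated (best p99 latency).
S7: not dominated (best avg latency).
Pareto-optimal: S2, S5, S6, S7 → 4.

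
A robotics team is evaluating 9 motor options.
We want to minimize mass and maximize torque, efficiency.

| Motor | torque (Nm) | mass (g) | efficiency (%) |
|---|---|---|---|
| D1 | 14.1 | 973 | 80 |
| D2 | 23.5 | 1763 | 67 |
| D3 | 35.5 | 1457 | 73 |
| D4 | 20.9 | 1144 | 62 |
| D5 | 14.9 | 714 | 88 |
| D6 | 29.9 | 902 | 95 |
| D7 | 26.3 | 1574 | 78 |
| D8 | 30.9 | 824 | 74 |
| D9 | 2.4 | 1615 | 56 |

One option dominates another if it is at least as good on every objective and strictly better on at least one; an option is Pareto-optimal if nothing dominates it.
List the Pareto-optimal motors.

D1: dominated by D5 (torque 14.9≥14.1, mass 714≤973, efficiency 88≥80).
D2: dominated by D3 (torque 35.5≥23.5, mass 1457≤1763, efficiency 73≥67).
D3: not dominated (best torque).
D4: dominated by D6 (torque 29.9≥20.9, mass 902≤1144, efficiency 95≥62).
D5: not dominated (best mass).
D6: not dominated (best efficiency).
D7: dominated by D6 (torque 29.9≥26.3, mass 902≤1574, efficiency 95≥78).
D8: not dominated.
D9: dominated by D1 (torque 14.1≥2.4, mass 973≤1615, efficiency 80≥56).

D3, D5, D6, D8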